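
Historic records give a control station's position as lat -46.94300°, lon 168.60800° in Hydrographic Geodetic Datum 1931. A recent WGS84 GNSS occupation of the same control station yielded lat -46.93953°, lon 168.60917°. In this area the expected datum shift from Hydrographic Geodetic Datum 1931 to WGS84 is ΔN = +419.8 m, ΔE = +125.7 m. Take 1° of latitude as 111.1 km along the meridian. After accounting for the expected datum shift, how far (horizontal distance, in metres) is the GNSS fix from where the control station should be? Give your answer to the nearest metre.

Observed coordinate differences: Δφ = +0.00347°, Δλ = +0.00117°.
Converting to metres (1° lat = 111100 m, cos φ = 0.682726): observed ΔN = 385.5 m, observed ΔE = 88.7 m.
Subtracting the expected shift leaves a residual of 385.5 − (419.8) = -34.3 m north and 88.7 − (125.7) = -37.0 m east.
Residual distance = √((-34.3)² + (-37.0)²) = 50.4 m.

50 m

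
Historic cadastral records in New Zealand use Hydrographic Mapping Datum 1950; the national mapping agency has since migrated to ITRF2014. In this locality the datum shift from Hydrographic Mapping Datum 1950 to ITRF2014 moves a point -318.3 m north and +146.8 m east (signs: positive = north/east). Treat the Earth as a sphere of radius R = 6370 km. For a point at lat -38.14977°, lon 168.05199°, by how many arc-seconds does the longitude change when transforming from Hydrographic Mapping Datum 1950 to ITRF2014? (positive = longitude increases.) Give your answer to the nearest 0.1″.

At latitude -38.14977°, cos φ = 0.786399.
One radian of longitude at latitude φ spans R cos φ, so Δλ = ΔE / (R cos φ) = 146.8 / (6370000 × 0.786399) = 2.9305e-05 rad = 6.045″.

Δλ = 6.0″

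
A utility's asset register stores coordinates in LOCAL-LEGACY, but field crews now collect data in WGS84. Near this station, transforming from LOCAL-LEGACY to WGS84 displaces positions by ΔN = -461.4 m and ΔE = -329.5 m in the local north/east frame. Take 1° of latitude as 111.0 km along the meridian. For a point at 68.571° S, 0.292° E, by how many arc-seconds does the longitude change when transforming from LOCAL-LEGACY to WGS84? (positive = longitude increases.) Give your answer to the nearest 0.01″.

Δλ = -29.25″

At latitude -68.571°, cos φ = 0.365348.
1° of longitude at this latitude = 111.0 × cos φ = 40.55 km, so Δλ = -329.5 / 40553.6 = -0.0081250° = -29.250″.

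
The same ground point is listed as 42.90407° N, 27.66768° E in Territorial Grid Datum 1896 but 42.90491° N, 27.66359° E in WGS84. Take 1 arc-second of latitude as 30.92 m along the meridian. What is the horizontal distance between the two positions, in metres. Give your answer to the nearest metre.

346 m

Δφ = 42.90491° − 42.90407° = +0.00084°; Δλ = 27.66359° − 27.66768° = -0.00409°.
1° of latitude = 3600 × 30.92 = 111312 m.
ΔN = Δφ × 111312 = 93.5 m; ΔE = Δλ × 111312 × cos(42.90407°) = -0.00409 × 111312 × 0.732495 = -333.5 m.
Distance = √(ΔE² + ΔN²) = √((-333.5)² + 93.5²) = 346.3 m.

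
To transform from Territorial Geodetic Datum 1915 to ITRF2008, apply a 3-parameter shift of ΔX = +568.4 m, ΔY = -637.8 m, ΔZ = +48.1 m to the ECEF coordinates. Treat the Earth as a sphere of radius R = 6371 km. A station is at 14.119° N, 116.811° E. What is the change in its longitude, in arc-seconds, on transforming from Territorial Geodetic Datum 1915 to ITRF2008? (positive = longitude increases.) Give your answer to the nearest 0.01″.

Δλ = -7.33″

sin φ = 0.243937, cos φ = 0.969791, sin λ = 0.892499, cos λ = -0.451049.
East component: ΔE = −sin λ·ΔX + cos λ·ΔY = −(0.892499)(568.4) + (-0.451049)(-637.8) = -219.62 m.
1° of latitude spans πR/180 = 111195 m; at latitude φ, 1° of longitude spans that × cos φ = 107835.9 m, so Δλ = -219.62 / 107835.9 × 3600 = -7.332″.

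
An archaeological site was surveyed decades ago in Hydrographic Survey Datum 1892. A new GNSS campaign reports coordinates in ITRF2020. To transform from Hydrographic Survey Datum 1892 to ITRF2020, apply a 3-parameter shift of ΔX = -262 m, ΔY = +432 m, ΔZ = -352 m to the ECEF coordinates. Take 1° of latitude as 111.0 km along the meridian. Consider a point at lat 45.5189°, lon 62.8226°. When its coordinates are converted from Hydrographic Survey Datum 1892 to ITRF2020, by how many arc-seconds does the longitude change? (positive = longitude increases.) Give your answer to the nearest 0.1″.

Δλ = 19.9″

sin φ = 0.713482, cos φ = 0.700674, sin λ = 0.889597, cos λ = 0.456747.
East component: ΔE = −sin λ·ΔX + cos λ·ΔY = −(0.889597)(-262) + (0.456747)(432) = 430.39 m.
1° of latitude spans 111000 m; at latitude φ, 1° of longitude spans that × cos φ = 77774.8 m, so Δλ = 430.39 / 77774.8 × 3600 = 19.922″.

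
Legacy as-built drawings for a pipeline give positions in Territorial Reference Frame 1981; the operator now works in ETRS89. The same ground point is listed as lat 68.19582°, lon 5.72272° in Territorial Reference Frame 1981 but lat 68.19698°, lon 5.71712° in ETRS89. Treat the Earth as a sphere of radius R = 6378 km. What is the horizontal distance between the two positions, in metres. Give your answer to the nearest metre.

Δφ = 68.19698° − 68.19582° = +0.00116°; Δλ = 5.71712° − 5.72272° = -0.00560°.
1° along a meridian = πR/180 = 111317 m.
ΔN = Δφ × 111317 = 129.1 m; ΔE = Δλ × 111317 × cos(68.19582°) = -0.00560 × 111317 × 0.371436 = -231.5 m.
Distance = √(ΔE² + ΔN²) = √((-231.5)² + 129.1²) = 265.1 m.

265 m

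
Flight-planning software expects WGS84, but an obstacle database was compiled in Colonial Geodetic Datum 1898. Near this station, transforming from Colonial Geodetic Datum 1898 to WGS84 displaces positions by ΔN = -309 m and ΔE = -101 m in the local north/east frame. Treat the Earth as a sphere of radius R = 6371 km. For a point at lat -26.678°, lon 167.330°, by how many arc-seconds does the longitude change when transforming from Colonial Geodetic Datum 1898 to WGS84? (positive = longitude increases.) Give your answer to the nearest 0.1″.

Δλ = -3.7″

At latitude -26.678°, cos φ = 0.893544.
One radian of longitude at latitude φ spans R cos φ, so Δλ = ΔE / (R cos φ) = -101.0 / (6371000 × 0.893544) = -1.7742e-05 rad = -3.660″.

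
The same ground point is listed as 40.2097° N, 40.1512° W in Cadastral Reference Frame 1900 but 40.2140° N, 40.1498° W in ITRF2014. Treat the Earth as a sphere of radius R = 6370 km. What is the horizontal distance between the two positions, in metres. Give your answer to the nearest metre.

Δφ = 40.2140° − 40.2097° = +0.0043°; Δλ = -40.1498° − -40.1512° = +0.0014°.
1° along a meridian = πR/180 = 111177 m.
ΔN = Δφ × 111177 = 478.1 m; ΔE = Δλ × 111177 × cos(40.2097°) = +0.0014 × 111177 × 0.763687 = 118.9 m.
Distance = √(ΔE² + ΔN²) = √(118.9² + 478.1²) = 492.6 m.

493 m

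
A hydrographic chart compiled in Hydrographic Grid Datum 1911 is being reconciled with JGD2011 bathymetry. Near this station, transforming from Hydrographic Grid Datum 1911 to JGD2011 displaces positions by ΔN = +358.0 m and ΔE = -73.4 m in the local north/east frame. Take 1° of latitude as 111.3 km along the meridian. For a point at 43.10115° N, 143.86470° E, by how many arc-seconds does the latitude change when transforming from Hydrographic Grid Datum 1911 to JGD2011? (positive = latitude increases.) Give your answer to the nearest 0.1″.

Δφ = 11.6″

1° of latitude = 111.3 km, so Δφ = 358.0 / 111300 = 0.0032165° = 11.580″.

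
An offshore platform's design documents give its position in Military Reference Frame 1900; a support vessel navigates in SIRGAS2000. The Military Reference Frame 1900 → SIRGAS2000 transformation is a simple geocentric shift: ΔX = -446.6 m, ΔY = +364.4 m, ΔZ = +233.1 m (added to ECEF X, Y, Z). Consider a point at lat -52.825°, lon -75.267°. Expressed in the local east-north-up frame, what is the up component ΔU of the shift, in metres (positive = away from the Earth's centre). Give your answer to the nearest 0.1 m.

ΔU = -467.3 m

The local up (radial) axis is (cos φ cos λ, cos φ sin λ, sin φ), giving ΔU = -68.629 − 212.950 − 185.733 = -467.31 m.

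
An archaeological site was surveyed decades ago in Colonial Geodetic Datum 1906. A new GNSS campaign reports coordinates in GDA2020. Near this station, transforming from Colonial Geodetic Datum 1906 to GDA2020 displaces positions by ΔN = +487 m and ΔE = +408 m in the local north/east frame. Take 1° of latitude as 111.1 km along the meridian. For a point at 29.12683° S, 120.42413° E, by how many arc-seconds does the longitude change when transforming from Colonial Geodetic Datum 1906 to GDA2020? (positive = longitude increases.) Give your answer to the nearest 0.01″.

Δλ = 15.13″

At latitude -29.12683°, cos φ = 0.873544.
1° of longitude at this latitude = 111.1 × cos φ = 97.05 km, so Δλ = 408.0 / 97050.8 = 0.0042040° = 15.134″.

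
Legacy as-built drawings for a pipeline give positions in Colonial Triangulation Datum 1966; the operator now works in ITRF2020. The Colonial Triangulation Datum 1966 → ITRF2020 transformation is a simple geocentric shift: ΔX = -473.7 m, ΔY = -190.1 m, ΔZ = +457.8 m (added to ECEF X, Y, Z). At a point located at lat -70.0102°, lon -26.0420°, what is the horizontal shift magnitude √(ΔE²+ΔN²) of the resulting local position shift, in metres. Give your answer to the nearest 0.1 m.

The local east axis at (φ, λ) is (−sin λ, cos λ, 0), so ΔE = −sin(-26.0420°)·(-473.7) + cos(-26.0420°)·(-190.1) = -378.77 m.
The local north axis is (−sin φ cos λ, −sin φ sin λ, cos φ), giving ΔN = -399.965 + 78.431 + 156.500 = -165.03 m.
Horizontal magnitude = √(ΔE² + ΔN²) = √((-378.77)² + (-165.03)²) = 413.16 m.

413.2 m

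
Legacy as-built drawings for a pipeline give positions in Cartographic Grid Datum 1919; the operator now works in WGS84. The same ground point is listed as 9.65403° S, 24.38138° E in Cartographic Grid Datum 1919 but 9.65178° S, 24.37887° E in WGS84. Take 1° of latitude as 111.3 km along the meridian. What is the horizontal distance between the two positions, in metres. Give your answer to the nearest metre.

372 m

Δφ = -9.65178° − -9.65403° = +0.00225°; Δλ = 24.37887° − 24.38138° = -0.00251°.
ΔN = Δφ × 111300 = 250.4 m; ΔE = Δλ × 111300 × cos(-9.65403°) = -0.00251 × 111300 × 0.985838 = -275.4 m.
Distance = √(ΔE² + ΔN²) = √((-275.4)² + 250.4²) = 372.2 m.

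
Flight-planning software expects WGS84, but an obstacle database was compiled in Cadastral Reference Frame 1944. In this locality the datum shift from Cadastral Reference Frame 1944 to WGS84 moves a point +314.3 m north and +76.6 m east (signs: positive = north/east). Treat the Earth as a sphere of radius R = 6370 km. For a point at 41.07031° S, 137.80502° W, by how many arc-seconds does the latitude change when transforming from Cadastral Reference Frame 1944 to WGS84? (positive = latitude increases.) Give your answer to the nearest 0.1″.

On a sphere of radius R, 1 rad of latitude = R, so Δφ = ΔN / R = 314.3 / 6370000 = 4.9341e-05 rad = 10.177″.

Δφ = 10.2″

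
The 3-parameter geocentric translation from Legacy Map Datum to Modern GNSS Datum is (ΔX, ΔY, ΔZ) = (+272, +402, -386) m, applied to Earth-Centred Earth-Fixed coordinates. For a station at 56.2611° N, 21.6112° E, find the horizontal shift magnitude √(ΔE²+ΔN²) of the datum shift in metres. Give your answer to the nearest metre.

612 m

At φ = 56.2611°, λ = 21.6112°: sin φ = 0.831577, cos φ = 0.555409, sin λ = 0.368306, cos λ = 0.929705.
ΔE = −sin λ·ΔX + cos λ·ΔY = −(0.368306)·(272) + (0.929705)·(402) = 273.56 m.
ΔN = −sin φ cos λ·ΔX − sin φ sin λ·ΔY + cos φ·ΔZ = −(0.831577)(0.929705)(272) − (0.831577)(0.368306)(402) + (0.555409)(-386) = -547.80 m.
Horizontal magnitude = √(ΔE² + ΔN²) = √(273.56² + (-547.80)²) = 612.31 m.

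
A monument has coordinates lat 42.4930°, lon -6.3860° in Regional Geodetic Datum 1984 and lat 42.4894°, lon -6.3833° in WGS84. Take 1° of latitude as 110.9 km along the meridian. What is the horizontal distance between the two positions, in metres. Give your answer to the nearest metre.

Δφ = 42.4894° − 42.4930° = -0.0036°; Δλ = -6.3833° − -6.3860° = +0.0027°.
ΔN = Δφ × 110900 = -399.2 m; ΔE = Δλ × 110900 × cos(42.4930°) = +0.0027 × 110900 × 0.737360 = 220.8 m.
Distance = √(ΔE² + ΔN²) = √(220.8² + (-399.2)²) = 456.2 m.

456 m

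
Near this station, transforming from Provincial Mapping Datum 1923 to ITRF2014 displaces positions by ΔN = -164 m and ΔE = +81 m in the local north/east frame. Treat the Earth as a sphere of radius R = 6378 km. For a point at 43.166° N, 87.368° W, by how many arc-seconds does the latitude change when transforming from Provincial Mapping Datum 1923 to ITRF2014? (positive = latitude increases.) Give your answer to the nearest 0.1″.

On a sphere of radius R, 1 rad of latitude = R, so Δφ = ΔN / R = -164.0 / 6378000 = -2.5713e-05 rad = -5.304″.

Δφ = -5.3″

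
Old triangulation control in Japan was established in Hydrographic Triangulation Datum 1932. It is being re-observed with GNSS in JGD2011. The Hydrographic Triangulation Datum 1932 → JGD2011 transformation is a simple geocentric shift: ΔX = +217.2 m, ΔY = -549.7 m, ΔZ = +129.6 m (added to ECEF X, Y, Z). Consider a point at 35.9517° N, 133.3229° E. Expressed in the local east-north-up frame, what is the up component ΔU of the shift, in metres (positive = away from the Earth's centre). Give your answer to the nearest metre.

ΔU = -368 m

At φ = 35.9517°, λ = 133.3229°: sin φ = 0.587103, cos φ = 0.809512, sin λ = 0.727499, cos λ = -0.686109.
ΔU = cos φ cos λ·ΔX + cos φ sin λ·ΔY + sin φ·ΔZ = (0.809512)(-0.686109)(217.2) + (0.809512)(0.727499)(-549.7) + (0.587103)(129.6) = -368.28 m.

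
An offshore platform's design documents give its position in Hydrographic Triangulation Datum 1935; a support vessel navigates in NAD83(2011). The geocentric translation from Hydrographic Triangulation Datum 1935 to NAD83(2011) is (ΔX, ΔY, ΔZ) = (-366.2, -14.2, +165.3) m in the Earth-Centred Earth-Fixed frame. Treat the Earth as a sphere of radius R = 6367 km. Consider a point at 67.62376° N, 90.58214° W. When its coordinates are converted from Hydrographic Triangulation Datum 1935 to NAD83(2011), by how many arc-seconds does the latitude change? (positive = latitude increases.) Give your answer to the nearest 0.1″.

sin φ = 0.924704, cos φ = 0.380687, sin λ = -0.999948, cos λ = -0.010160.
North component: ΔN = −sin φ cos λ·ΔX − sin φ sin λ·ΔY + cos φ·ΔZ = −(0.924704)(-0.010160)(-366.2) − (0.924704)(-0.999948)(-14.2) + (0.380687)(165.3) = 46.36 m.
1° of latitude spans πR/180 = 111125 m, so Δφ = 46.36 / 111125 × 3600 = 1.502″.

Δφ = 1.5″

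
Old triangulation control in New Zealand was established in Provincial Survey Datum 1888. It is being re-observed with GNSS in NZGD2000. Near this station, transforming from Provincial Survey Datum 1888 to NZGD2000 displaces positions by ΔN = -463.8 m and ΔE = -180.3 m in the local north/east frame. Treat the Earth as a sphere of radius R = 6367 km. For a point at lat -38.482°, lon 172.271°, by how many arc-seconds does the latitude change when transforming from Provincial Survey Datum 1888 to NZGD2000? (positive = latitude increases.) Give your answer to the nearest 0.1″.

On a sphere of radius R, 1 rad of latitude = R, so Δφ = ΔN / R = -463.8 / 6367000 = -7.2844e-05 rad = -15.025″.

Δφ = -15.0″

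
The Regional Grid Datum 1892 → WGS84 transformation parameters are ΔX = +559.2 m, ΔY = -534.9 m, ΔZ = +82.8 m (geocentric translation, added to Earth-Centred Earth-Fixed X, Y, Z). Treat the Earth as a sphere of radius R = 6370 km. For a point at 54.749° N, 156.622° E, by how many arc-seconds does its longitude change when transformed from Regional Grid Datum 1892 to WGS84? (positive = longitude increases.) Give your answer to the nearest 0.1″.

sin φ = 0.816631, cos φ = 0.577159, sin λ = 0.396795, cos λ = -0.917907.
East component: ΔE = −sin λ·ΔX + cos λ·ΔY = −(0.396795)(559.2) + (-0.917907)(-534.9) = 269.10 m.
1° of latitude spans πR/180 = 111177 m; at latitude φ, 1° of longitude spans that × cos φ = 64167.1 m, so Δλ = 269.10 / 64167.1 × 3600 = 15.097″.

Δλ = 15.1″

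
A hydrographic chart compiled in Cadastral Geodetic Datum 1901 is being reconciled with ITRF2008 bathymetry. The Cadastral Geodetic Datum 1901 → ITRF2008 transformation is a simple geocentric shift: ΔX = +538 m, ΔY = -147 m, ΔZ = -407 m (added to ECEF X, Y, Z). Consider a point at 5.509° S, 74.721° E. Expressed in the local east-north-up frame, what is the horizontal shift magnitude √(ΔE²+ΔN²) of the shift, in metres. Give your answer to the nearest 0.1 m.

At φ = -5.509°, λ = 74.721°: sin φ = -0.096002, cos φ = 0.995381, sin λ = 0.964654, cos λ = 0.263520.
ΔE = −sin λ·ΔX + cos λ·ΔY = −(0.964654)·(538) + (0.263520)·(-147) = -557.72 m.
ΔN = −sin φ cos λ·ΔX − sin φ sin λ·ΔY + cos φ·ΔZ = −(-0.096002)(0.263520)(538) − (-0.096002)(0.964654)(-147) + (0.995381)(-407) = -405.12 m.
Horizontal magnitude = √(ΔE² + ΔN²) = √((-557.72)² + (-405.12)²) = 689.33 m.

689.3 m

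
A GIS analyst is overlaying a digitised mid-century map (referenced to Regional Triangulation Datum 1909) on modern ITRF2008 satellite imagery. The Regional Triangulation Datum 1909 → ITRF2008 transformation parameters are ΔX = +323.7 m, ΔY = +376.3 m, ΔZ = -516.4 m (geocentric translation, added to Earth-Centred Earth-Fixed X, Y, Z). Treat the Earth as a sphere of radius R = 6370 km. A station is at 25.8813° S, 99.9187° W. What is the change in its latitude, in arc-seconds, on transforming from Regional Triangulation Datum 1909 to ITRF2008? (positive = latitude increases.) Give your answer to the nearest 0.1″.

sin φ = -0.436508, cos φ = 0.899700, sin λ = -0.985053, cos λ = -0.172251.
North component: ΔN = −sin φ cos λ·ΔX − sin φ sin λ·ΔY + cos φ·ΔZ = −(-0.436508)(-0.172251)(323.7) − (-0.436508)(-0.985053)(376.3) + (0.899700)(-516.4) = -650.75 m.
1° of latitude spans πR/180 = 111177 m, so Δφ = -650.75 / 111177 × 3600 = -21.072″.

Δφ = -21.1″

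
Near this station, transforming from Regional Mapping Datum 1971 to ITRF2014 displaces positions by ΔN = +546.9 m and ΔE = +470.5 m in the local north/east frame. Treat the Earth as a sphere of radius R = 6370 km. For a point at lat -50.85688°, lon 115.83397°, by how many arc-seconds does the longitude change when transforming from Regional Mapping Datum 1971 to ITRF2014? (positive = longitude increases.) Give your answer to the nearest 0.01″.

At latitude -50.85688°, cos φ = 0.631260.
One radian of longitude at latitude φ spans R cos φ, so Δλ = ΔE / (R cos φ) = 470.5 / (6370000 × 0.631260) = 1.1701e-04 rad = 24.134″.

Δλ = 24.13″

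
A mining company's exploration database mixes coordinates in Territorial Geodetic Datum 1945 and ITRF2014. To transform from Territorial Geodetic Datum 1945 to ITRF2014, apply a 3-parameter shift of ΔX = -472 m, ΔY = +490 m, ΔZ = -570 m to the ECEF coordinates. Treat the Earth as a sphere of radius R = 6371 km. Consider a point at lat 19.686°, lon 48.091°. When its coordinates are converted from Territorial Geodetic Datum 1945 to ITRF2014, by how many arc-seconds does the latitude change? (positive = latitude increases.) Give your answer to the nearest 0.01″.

sin φ = 0.336865, cos φ = 0.941553, sin λ = 0.744207, cos λ = 0.667949.
North component: ΔN = −sin φ cos λ·ΔX − sin φ sin λ·ΔY + cos φ·ΔZ = −(0.336865)(0.667949)(-472) − (0.336865)(0.744207)(490) + (0.941553)(-570) = -553.32 m.
1° of latitude spans πR/180 = 111195 m, so Δφ = -553.32 / 111195 × 3600 = -17.914″.

Δφ = -17.91″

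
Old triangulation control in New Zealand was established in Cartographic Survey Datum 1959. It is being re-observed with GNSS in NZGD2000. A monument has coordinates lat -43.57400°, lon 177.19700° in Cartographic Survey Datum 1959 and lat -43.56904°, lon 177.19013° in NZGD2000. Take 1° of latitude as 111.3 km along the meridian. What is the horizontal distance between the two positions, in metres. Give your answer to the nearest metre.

Δφ = -43.56904° − -43.57400° = +0.00496°; Δλ = 177.19013° − 177.19700° = -0.00687°.
ΔN = Δφ × 111300 = 552.0 m; ΔE = Δλ × 111300 × cos(-43.57400°) = -0.00687 × 111300 × 0.724485 = -554.0 m.
Distance = √(ΔE² + ΔN²) = √((-554.0)² + 552.0²) = 782.1 m.

782 m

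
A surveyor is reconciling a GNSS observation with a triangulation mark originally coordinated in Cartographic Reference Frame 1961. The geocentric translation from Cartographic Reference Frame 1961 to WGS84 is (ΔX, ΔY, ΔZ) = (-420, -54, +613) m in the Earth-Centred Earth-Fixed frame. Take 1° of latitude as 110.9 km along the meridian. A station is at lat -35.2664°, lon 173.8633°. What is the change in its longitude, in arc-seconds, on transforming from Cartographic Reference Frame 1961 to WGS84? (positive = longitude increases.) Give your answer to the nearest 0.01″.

sin φ = -0.577379, cos φ = 0.816476, sin λ = 0.106901, cos λ = -0.994270.
East component: ΔE = −sin λ·ΔX + cos λ·ΔY = −(0.106901)(-420) + (-0.994270)(-54) = 98.59 m.
1° of latitude spans 110900 m; at latitude φ, 1° of longitude spans that × cos φ = 90547.2 m, so Δλ = 98.59 / 90547.2 × 3600 = 3.920″.

Δλ = 3.92″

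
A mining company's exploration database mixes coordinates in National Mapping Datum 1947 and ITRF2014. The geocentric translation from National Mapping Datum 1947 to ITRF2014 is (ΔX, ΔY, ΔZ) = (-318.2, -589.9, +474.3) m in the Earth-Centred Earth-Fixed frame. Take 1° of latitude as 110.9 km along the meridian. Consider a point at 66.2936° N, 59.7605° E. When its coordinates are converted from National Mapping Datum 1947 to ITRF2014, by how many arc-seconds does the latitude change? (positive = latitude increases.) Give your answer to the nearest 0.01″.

sin φ = 0.915618, cos φ = 0.402050, sin λ = 0.863928, cos λ = 0.503616.
North component: ΔN = −sin φ cos λ·ΔX − sin φ sin λ·ΔY + cos φ·ΔZ = −(0.915618)(0.503616)(-318.2) − (0.915618)(0.863928)(-589.9) + (0.402050)(474.3) = 804.05 m.
1° of latitude spans 110900 m, so Δφ = 804.05 / 110900 × 3600 = 26.101″.

Δφ = 26.10″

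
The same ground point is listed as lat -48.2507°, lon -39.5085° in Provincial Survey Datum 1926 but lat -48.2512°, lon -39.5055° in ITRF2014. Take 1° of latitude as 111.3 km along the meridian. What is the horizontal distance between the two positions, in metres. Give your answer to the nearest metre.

229 m

Δφ = -48.2512° − -48.2507° = -0.0005°; Δλ = -39.5055° − -39.5085° = +0.0030°.
ΔN = Δφ × 111300 = -55.6 m; ΔE = Δλ × 111300 × cos(-48.2507°) = +0.0030 × 111300 × 0.665873 = 222.3 m.
Distance = √(ΔE² + ΔN²) = √(222.3² + (-55.6)²) = 229.2 m.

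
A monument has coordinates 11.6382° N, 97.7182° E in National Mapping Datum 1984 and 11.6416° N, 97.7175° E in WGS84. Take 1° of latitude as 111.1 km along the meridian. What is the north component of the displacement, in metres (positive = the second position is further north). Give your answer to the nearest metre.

Δφ = 11.6416° − 11.6382° = +0.0034°; Δλ = 97.7175° − 97.7182° = -0.0007°.
ΔN = Δφ × 111100 = 377.7 m; ΔE = Δλ × 111100 × cos(11.6382°) = -0.0007 × 111100 × 0.979441 = -76.2 m.

ΔN = 378 m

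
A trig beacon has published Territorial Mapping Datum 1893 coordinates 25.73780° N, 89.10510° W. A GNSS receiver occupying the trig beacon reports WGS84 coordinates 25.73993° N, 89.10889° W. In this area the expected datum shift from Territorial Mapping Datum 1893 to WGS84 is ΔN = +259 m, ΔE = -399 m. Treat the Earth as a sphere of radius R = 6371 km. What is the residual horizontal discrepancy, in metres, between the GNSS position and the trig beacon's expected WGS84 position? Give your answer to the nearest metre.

Observed coordinate differences: Δφ = +0.00213°, Δλ = -0.00379°.
Converting to metres (1° lat = 111195 m, cos φ = 0.900791): observed ΔN = 236.8 m, observed ΔE = -379.6 m.
Subtracting the expected shift leaves a residual of 236.8 − (259) = -22.2 m north and -379.6 − (-399) = 19.4 m east.
Residual distance = √((-22.2)² + 19.4²) = 29.4 m.

29 m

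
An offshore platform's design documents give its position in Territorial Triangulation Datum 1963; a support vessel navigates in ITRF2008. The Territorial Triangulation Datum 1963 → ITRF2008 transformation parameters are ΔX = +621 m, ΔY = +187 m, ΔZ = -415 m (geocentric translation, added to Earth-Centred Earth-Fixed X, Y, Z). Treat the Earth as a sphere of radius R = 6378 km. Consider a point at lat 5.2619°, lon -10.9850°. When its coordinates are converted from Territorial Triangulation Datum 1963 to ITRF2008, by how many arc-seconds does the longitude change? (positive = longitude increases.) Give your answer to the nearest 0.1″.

Δλ = 9.8″

sin φ = 0.091708, cos φ = 0.995786, sin λ = -0.190552, cos λ = 0.981677.
East component: ΔE = −sin λ·ΔX + cos λ·ΔY = −(-0.190552)(621) + (0.981677)(187) = 301.91 m.
1° of latitude spans πR/180 = 111317 m; at latitude φ, 1° of longitude spans that × cos φ = 110848.0 m, so Δλ = 301.91 / 110848.0 × 3600 = 9.805″.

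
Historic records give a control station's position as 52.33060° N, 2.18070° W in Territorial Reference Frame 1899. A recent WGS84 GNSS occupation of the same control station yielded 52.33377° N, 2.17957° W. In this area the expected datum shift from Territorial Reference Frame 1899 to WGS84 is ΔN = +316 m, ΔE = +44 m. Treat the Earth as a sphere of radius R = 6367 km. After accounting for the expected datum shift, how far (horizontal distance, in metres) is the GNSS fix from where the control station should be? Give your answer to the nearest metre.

Observed coordinate differences: Δφ = +0.00317°, Δλ = +0.00113°.
Converting to metres (1° lat = 111125 m, cos φ = 0.611104): observed ΔN = 352.3 m, observed ΔE = 76.7 m.
Subtracting the expected shift leaves a residual of 352.3 − (316) = 36.3 m north and 76.7 − (44) = 32.7 m east.
Residual distance = √(36.3² + 32.7²) = 48.9 m.

49 m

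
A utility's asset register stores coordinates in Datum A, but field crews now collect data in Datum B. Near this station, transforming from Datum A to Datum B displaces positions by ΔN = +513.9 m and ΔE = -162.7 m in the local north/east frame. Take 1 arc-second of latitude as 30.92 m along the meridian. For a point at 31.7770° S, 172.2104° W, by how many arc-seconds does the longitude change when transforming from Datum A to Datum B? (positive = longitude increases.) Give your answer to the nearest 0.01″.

Δλ = -6.19″

At latitude -31.7770°, cos φ = 0.850104.
1″ of longitude at this latitude = 30.92 × cos φ = 26.2852 m, so Δλ = -162.7 / 26.2852 = -6.190″.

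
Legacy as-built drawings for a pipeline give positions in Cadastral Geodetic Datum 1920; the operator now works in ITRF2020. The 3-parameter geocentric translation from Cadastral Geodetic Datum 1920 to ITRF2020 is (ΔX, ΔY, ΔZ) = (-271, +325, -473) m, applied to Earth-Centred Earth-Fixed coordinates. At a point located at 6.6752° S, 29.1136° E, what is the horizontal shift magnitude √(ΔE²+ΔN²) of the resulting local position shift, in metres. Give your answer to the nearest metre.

634 m

The local east axis at (φ, λ) is (−sin λ, cos λ, 0), so ΔE = −sin(29.1136°)·(-271) + cos(29.1136°)·325 = 415.79 m.
The local north axis is (−sin φ cos λ, −sin φ sin λ, cos φ), giving ΔN = -27.521 + 18.381 − 469.794 = -478.93 m.
Horizontal magnitude = √(ΔE² + ΔN²) = √(415.79² + (-478.93)²) = 634.24 m.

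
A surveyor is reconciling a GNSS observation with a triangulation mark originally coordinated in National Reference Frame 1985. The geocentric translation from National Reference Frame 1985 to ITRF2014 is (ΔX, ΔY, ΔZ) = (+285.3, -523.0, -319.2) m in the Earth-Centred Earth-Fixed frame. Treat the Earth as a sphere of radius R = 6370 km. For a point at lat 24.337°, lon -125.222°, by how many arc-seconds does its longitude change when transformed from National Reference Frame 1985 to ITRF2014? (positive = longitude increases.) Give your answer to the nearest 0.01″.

Δλ = 19.00″

sin φ = 0.412103, cos φ = 0.911137, sin λ = -0.816924, cos λ = -0.576746.
East component: ΔE = −sin λ·ΔX + cos λ·ΔY = −(-0.816924)(285.3) + (-0.576746)(-523.0) = 534.71 m.
1° of latitude spans πR/180 = 111177 m; at latitude φ, 1° of longitude spans that × cos φ = 101297.9 m, so Δλ = 534.71 / 101297.9 × 3600 = 19.003″.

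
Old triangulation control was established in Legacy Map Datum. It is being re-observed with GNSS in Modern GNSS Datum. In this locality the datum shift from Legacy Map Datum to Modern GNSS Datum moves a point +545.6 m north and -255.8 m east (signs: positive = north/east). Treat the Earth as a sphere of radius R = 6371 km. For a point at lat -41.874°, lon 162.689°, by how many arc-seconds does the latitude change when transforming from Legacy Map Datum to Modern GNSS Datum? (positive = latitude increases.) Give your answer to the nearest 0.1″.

Δφ = 17.7″

On a sphere of radius R, 1 rad of latitude = R, so Δφ = ΔN / R = 545.6 / 6371000 = 8.5638e-05 rad = 17.664″.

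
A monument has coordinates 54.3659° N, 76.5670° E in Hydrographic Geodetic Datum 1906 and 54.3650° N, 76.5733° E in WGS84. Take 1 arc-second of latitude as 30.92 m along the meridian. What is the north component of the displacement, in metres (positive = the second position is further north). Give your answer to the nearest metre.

Δφ = 54.3650° − 54.3659° = -0.0009°; Δλ = 76.5733° − 76.5670° = +0.0063°.
1° of latitude = 3600 × 30.92 = 111312 m.
ΔN = Δφ × 111312 = -100.2 m; ΔE = Δλ × 111312 × cos(54.3659°) = +0.0063 × 111312 × 0.582607 = 408.6 m.

ΔN = -100 m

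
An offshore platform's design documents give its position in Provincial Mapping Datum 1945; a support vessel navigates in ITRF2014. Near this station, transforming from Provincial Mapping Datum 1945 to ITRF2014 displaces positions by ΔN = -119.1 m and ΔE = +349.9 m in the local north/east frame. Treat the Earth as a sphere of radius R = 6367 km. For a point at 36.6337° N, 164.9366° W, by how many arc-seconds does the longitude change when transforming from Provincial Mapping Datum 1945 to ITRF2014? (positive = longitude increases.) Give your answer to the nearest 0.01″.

At latitude 36.6337°, cos φ = 0.802467.
One radian of longitude at latitude φ spans R cos φ, so Δλ = ΔE / (R cos φ) = 349.9 / (6367000 × 0.802467) = 6.8483e-05 rad = 14.126″.

Δλ = 14.13″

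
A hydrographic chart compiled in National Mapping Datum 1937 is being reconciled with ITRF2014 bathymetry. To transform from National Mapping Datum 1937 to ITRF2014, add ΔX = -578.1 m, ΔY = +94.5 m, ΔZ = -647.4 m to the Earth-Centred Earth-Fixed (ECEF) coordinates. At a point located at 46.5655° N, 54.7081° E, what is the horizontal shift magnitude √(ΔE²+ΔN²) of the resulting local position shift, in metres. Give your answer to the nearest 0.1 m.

At φ = 46.5655°, λ = 54.7081°: sin φ = 0.726161, cos φ = 0.687525, sin λ = 0.816219, cos λ = 0.577742.
ΔE = −sin λ·ΔX + cos λ·ΔY = −(0.816219)·(-578.1) + (0.577742)·(94.5) = 526.45 m.
ΔN = −sin φ cos λ·ΔX − sin φ sin λ·ΔY + cos φ·ΔZ = −(0.726161)(0.577742)(-578.1) − (0.726161)(0.816219)(94.5) + (0.687525)(-647.4) = -258.58 m.
Horizontal magnitude = √(ΔE² + ΔN²) = √(526.45² + (-258.58)²) = 586.53 m.

586.5 m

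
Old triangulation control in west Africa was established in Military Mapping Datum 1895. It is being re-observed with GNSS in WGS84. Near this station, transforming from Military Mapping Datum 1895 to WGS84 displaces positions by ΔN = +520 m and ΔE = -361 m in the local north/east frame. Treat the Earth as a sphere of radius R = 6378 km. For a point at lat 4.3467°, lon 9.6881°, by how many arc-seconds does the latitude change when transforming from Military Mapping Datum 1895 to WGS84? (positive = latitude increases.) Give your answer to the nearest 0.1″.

On a sphere of radius R, 1 rad of latitude = R, so Δφ = ΔN / R = 520.0 / 6378000 = 8.1530e-05 rad = 16.817″.

Δφ = 16.8″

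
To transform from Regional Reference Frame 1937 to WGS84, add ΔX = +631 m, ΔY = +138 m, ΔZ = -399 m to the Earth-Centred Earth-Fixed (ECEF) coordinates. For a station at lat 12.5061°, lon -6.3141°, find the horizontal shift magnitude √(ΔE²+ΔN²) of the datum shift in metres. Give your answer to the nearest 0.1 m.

561.4 m

The local east axis at (φ, λ) is (−sin λ, cos λ, 0), so ΔE = −sin(-6.3141°)·631 + cos(-6.3141°)·138 = 206.56 m.
The local north axis is (−sin φ cos λ, −sin φ sin λ, cos φ), giving ΔN = -135.810 + 3.287 − 389.533 = -522.06 m.
Horizontal magnitude = √(ΔE² + ΔN²) = √(206.56² + (-522.06)²) = 561.44 m.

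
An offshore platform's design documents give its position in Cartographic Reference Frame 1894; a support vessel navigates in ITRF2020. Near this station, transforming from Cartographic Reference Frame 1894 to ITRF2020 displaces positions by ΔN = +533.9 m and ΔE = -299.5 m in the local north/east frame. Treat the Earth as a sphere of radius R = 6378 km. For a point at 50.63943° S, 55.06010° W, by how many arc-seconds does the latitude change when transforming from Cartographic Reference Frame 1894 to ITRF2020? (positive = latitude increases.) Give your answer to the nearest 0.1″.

On a sphere of radius R, 1 rad of latitude = R, so Δφ = ΔN / R = 533.9 / 6378000 = 8.3710e-05 rad = 17.266″.

Δφ = 17.3″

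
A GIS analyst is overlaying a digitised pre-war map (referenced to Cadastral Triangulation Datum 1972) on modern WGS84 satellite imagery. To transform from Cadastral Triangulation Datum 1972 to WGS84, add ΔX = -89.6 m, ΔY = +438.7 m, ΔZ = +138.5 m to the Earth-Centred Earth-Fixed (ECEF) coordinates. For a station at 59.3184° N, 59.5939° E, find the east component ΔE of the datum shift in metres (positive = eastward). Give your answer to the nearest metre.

ΔE = 299 m

The local east axis at (φ, λ) is (−sin λ, cos λ, 0), so ΔE = −sin(59.5939°)·(-89.6) + cos(59.5939°)·438.7 = 299.31 m.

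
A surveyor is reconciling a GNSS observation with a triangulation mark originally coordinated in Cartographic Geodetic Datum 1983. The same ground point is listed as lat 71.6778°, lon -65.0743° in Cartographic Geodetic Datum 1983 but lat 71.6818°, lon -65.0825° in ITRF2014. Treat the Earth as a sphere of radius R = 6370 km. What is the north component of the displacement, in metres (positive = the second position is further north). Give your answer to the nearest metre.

Δφ = 71.6818° − 71.6778° = +0.0040°; Δλ = -65.0825° − -65.0743° = -0.0082°.
1° along a meridian = πR/180 = 111177 m.
ΔN = Δφ × 111177 = 444.7 m; ΔE = Δλ × 111177 × cos(71.6778°) = -0.0082 × 111177 × 0.314360 = -286.6 m.

ΔN = 445 m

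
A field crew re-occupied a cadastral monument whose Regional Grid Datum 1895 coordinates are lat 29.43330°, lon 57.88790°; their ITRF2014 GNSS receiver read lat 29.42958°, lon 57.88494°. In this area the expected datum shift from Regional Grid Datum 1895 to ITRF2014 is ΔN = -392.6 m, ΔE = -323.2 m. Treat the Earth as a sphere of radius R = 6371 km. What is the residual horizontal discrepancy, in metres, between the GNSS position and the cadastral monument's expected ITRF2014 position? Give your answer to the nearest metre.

Observed coordinate differences: Δφ = -0.00372°, Δλ = -0.00296°.
Converting to metres (1° lat = 111195 m, cos φ = 0.870928): observed ΔN = -413.6 m, observed ΔE = -286.7 m.
Subtracting the expected shift leaves a residual of -413.6 − (-392.6) = -21.0 m north and -286.7 − (-323.2) = 36.5 m east.
Residual distance = √((-21.0)² + 36.5²) = 42.2 m.

42 m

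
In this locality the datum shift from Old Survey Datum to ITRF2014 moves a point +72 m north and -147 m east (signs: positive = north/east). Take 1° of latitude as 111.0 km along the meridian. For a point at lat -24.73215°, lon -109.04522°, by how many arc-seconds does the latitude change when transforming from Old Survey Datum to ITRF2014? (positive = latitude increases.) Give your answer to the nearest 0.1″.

Δφ = 2.3″

1° of latitude = 111.0 km, so Δφ = 72.0 / 111000 = 0.0006486° = 2.335″.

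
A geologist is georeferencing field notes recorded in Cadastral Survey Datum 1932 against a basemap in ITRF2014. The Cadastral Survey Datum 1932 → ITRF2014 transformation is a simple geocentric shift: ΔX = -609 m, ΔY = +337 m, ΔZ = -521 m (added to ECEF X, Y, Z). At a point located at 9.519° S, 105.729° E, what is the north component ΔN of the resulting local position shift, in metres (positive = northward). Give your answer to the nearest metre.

ΔN = -433 m

The local north axis is (−sin φ cos λ, −sin φ sin λ, cos φ), giving ΔN = 27.302 + 53.644 − 513.826 = -432.88 m.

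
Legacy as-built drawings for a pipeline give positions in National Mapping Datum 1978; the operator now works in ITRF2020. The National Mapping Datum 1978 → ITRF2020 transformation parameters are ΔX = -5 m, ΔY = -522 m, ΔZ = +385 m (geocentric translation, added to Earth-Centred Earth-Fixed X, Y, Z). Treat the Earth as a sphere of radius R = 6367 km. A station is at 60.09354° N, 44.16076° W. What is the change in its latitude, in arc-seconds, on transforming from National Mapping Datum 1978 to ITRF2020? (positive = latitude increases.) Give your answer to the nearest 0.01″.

sin φ = 0.866841, cos φ = 0.498585, sin λ = -0.696674, cos λ = 0.717388.
North component: ΔN = −sin φ cos λ·ΔX − sin φ sin λ·ΔY + cos φ·ΔZ = −(0.866841)(0.717388)(-5) − (0.866841)(-0.696674)(-522) + (0.498585)(385) = -120.17 m.
1° of latitude spans πR/180 = 111125 m, so Δφ = -120.17 / 111125 × 3600 = -3.893″.

Δφ = -3.89″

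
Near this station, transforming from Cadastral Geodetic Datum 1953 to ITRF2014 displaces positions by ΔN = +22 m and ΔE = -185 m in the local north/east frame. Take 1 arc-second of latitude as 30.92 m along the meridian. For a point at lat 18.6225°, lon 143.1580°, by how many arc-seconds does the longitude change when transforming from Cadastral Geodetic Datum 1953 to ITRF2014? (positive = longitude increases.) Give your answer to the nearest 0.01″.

At latitude 18.6225°, cos φ = 0.947643.
1″ of longitude at this latitude = 30.92 × cos φ = 29.3011 m, so Δλ = -185.0 / 29.3011 = -6.314″.

Δλ = -6.31″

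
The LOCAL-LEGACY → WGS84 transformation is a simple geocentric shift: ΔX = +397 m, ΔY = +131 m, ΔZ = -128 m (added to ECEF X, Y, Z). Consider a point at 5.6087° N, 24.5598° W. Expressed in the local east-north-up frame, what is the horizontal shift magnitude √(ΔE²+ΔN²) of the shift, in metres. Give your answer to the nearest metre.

325 m

The local east axis at (φ, λ) is (−sin λ, cos λ, 0), so ΔE = −sin(-24.5598°)·397 + cos(-24.5598°)·131 = 284.16 m.
The local north axis is (−sin φ cos λ, −sin φ sin λ, cos φ), giving ΔN = -35.290 + 5.322 − 127.387 = -157.36 m.
Horizontal magnitude = √(ΔE² + ΔN²) = √(284.16² + (-157.36)²) = 324.82 m.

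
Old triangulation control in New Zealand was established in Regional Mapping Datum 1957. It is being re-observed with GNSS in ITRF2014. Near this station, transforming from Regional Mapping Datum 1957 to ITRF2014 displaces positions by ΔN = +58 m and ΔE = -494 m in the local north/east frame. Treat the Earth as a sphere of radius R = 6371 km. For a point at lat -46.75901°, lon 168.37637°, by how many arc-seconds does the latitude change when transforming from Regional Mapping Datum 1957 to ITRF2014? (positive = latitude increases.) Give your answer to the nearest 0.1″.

Δφ = 1.9″

On a sphere of radius R, 1 rad of latitude = R, so Δφ = ΔN / R = 58.0 / 6371000 = 9.1038e-06 rad = 1.878″.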